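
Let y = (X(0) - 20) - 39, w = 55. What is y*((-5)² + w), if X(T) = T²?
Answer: -4720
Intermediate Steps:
y = -59 (y = (0² - 20) - 39 = (0 - 20) - 39 = -20 - 39 = -59)
y*((-5)² + w) = -59*((-5)² + 55) = -59*(25 + 55) = -59*80 = -4720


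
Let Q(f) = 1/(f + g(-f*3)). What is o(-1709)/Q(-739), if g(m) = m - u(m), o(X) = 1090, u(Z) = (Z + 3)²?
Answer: -5370344980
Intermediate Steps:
u(Z) = (3 + Z)²
g(m) = m - (3 + m)²
Q(f) = 1/(-(3 - 3*f)² - 2*f) (Q(f) = 1/(f + (-f*3 - (3 - f*3)²)) = 1/(f + (-3*f - (3 - 3*f)²)) = 1/(f + (-(3 - 3*f)² - 3*f)) = 1/(-(3 - 3*f)² - 2*f))
o(-1709)/Q(-739) = 1090/((-1/(2*(-739) + 9*(-1 - 739)²))) = 1090/((-1/(-1478 + 9*(-740)²))) = 1090/((-1/(-1478 + 9*547600))) = 1090/((-1/(-1478 + 4928400))) = 1090/((-1/4926922)) = 1090/((-1*1/4926922)) = 1090/(-1/4926922) = 1090*(-4926922) = -5370344980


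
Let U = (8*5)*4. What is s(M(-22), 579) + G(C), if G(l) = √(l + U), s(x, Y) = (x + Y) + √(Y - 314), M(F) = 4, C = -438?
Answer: 583 + √265 + I*√278 ≈ 599.28 + 16.673*I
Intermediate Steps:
U = 160 (U = 40*4 = 160)
s(x, Y) = Y + x + √(-314 + Y) (s(x, Y) = (Y + x) + √(-314 + Y) = Y + x + √(-314 + Y))
G(l) = √(160 + l) (G(l) = √(l + 160) = √(160 + l))
s(M(-22), 579) + G(C) = (579 + 4 + √(-314 + 579)) + √(160 - 438) = (579 + 4 + √265) + √(-278) = (583 + √265) + I*√278 = 583 + √265 + I*√278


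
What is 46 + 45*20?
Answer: 946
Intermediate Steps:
46 + 45*20 = 46 + 900 = 946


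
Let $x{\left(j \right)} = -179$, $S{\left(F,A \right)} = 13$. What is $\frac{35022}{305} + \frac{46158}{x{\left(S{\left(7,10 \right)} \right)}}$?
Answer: $- \frac{7809252}{54595} \approx -143.04$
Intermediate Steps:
$\frac{35022}{305} + \frac{46158}{x{\left(S{\left(7,10 \right)} \right)}} = \frac{35022}{305} + \frac{46158}{-179} = 35022 \cdot \frac{1}{305} + 46158 \left(- \frac{1}{179}\right) = \frac{35022}{305} - \frac{46158}{179} = - \frac{7809252}{54595}$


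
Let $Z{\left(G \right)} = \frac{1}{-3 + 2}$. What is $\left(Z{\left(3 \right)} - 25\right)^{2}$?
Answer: $676$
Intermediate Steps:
$Z{\left(G \right)} = -1$ ($Z{\left(G \right)} = \frac{1}{-1} = -1$)
$\left(Z{\left(3 \right)} - 25\right)^{2} = \left(-1 - 25\right)^{2} = \left(-26\right)^{2} = 676$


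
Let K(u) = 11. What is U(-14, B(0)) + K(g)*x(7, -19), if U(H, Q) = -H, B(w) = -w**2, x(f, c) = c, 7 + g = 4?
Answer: -195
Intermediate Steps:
g = -3 (g = -7 + 4 = -3)
U(-14, B(0)) + K(g)*x(7, -19) = -1*(-14) + 11*(-19) = 14 - 209 = -195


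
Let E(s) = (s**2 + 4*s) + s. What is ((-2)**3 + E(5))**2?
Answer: 1764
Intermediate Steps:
E(s) = s**2 + 5*s
((-2)**3 + E(5))**2 = ((-2)**3 + 5*(5 + 5))**2 = (-8 + 5*10)**2 = (-8 + 50)**2 = 42**2 = 1764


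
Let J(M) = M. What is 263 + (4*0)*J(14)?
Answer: 263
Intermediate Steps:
263 + (4*0)*J(14) = 263 + (4*0)*14 = 263 + 0*14 = 263 + 0 = 263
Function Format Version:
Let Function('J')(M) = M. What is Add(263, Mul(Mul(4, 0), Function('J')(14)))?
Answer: 263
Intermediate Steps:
Add(263, Mul(Mul(4, 0), Function('J')(14))) = Add(263, Mul(Mul(4, 0), 14)) = Add(263, Mul(0, 14)) = Add(263, 0) = 263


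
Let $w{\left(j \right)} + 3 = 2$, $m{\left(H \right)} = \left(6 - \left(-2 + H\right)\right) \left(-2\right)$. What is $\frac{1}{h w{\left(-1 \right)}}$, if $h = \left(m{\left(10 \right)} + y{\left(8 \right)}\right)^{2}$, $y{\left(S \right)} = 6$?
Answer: $- \frac{1}{100} \approx -0.01$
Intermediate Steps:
$m{\left(H \right)} = -16 + 2 H$ ($m{\left(H \right)} = \left(8 - H\right) \left(-2\right) = -16 + 2 H$)
$w{\left(j \right)} = -1$ ($w{\left(j \right)} = -3 + 2 = -1$)
$h = 100$ ($h = \left(\left(-16 + 2 \cdot 10\right) + 6\right)^{2} = \left(\left(-16 + 20\right) + 6\right)^{2} = \left(4 + 6\right)^{2} = 10^{2} = 100$)
$\frac{1}{h w{\left(-1 \right)}} = \frac{1}{100 \left(-1\right)} = \frac{1}{-100} = - \frac{1}{100}$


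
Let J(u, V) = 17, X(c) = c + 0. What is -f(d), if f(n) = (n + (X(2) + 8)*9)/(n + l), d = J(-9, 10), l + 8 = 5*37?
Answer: -107/194 ≈ -0.55155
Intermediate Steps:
X(c) = c
l = 177 (l = -8 + 5*37 = -8 + 185 = 177)
d = 17
f(n) = (90 + n)/(177 + n) (f(n) = (n + (2 + 8)*9)/(n + 177) = (n + 10*9)/(177 + n) = (n + 90)/(177 + n) = (90 + n)/(177 + n))
-f(d) = -(90 + 17)/(177 + 17) = -107/194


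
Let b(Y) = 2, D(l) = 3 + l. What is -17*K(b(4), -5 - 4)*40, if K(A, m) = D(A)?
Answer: -3400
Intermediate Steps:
K(A, m) = 3 + A
-17*K(b(4), -5 - 4)*40 = -17*(3 + 2)*40 = -17*5*40 = -85*40 = -3400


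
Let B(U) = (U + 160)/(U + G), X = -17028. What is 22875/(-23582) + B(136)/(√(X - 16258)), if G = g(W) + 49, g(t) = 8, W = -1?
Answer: -22875/23582 - 148*I*√33286/3212099 ≈ -0.97002 - 0.0084063*I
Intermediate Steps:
G = 57 (G = 8 + 49 = 57)
B(U) = (160 + U)/(57 + U) (B(U) = (U + 160)/(U + 57) = (160 + U)/(57 + U))
22875/(-23582) + B(136)/(√(X - 16258)) = 22875/(-23582) + ((160 + 136)/(57 + 136))/(√(-17028 - 16258)) = 22875*(-1/23582) + (296/193)/(√(-33286)) = -22875/23582 + ((1/193)*296)/((I*√33286)) = -22875/23582 + 296*(-I*√33286/33286)/193 = -22875/23582 - 148*I*√33286/3212099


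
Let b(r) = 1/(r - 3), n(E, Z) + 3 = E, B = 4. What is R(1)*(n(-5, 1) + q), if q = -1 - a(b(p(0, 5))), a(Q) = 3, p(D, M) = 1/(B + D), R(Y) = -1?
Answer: 12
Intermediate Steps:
n(E, Z) = -3 + E
p(D, M) = 1/(4 + D)
b(r) = 1/(-3 + r)
q = -4 (q = -1 - 1*3 = -1 - 3 = -4)
R(1)*(n(-5, 1) + q) = -((-3 - 5) - 4) = -(-8 - 4) = -1*(-12) = 12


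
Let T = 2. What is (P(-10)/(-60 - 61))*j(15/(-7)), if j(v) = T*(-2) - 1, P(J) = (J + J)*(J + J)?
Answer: 2000/121 ≈ 16.529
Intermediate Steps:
P(J) = 4*J² (P(J) = (2*J)*(2*J) = 4*J²)
j(v) = -5 (j(v) = 2*(-2) - 1 = -4 - 1 = -5)
(P(-10)/(-60 - 61))*j(15/(-7)) = ((4*(-10)²)/(-60 - 61))*(-5) = ((4*100)/(-121))*(-5) = -1/121*400*(-5) = -400/121*(-5) = 2000/121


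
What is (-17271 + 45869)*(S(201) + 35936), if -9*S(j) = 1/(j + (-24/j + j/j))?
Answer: 62552876652143/60867 ≈ 1.0277e+9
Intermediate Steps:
S(j) = -1/(9*(1 + j - 24/j)) (S(j) = -1/(9*(j + (-24/j + j/j))) = -1/(9*(j + (-24/j + 1))) = -1/(9*(j + (1 - 24/j))) = -1/(9*(1 + j - 24/j)))
(-17271 + 45869)*(S(201) + 35936) = (-17271 + 45869)*(-1*201/(-216 + 9*201 + 9*201²) + 35936) = 28598*(-1*201/(-216 + 1809 + 9*40401) + 35936) = 28598*(-1*201/(-216 + 1809 + 363609) + 35936) = 28598*(-1*201/365202 + 35936) = 28598*(-1*201*1/365202 + 35936) = 28598*(-67/121734 + 35936) = 28598*(4374632957/121734) = 62552876652143/60867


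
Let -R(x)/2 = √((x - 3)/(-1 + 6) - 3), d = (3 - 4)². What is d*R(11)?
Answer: -2*I*√35/5 ≈ -2.3664*I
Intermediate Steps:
d = 1 (d = (-1)² = 1)
R(x) = -2*√(-18/5 + x/5) (R(x) = -2*√((x - 3)/(-1 + 6) - 3) = -2*√((-3 + x)/5 - 3) = -2*√((-3 + x)*(⅕) - 3) = -2*√((-⅗ + x/5) - 3) = -2*√(-18/5 + x/5))
d*R(11) = 1*(-2*√(-90 + 5*11)/5) = 1*(-2*√(-90 + 55)/5) = 1*(-2*I*√35/5) = -2*I*√35/5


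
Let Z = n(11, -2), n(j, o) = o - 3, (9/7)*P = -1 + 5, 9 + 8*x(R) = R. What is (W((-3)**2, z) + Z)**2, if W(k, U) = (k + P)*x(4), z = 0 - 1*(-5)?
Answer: 819025/5184 ≈ 157.99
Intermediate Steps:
x(R) = -9/8 + R/8
P = 28/9 (P = 7*(-1 + 5)/9 = (7/9)*4 = 28/9 ≈ 3.1111)
n(j, o) = -3 + o
Z = -5 (Z = -3 - 2 = -5)
z = 5 (z = 0 + 5 = 5)
W(k, U) = -35/18 - 5*k/8 (W(k, U) = (k + 28/9)*(-9/8 + (1/8)*4) = (28/9 + k)*(-9/8 + 1/2) = (28/9 + k)*(-5/8) = -35/18 - 5*k/8)
(W((-3)**2, z) + Z)**2 = ((-35/18 - 5/8*(-3)**2) - 5)**2 = ((-35/18 - 5/8*9) - 5)**2 = ((-35/18 - 45/8) - 5)**2 = (-545/72 - 5)**2 = (-905/72)**2 = 819025/5184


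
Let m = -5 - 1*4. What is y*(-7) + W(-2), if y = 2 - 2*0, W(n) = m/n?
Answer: -19/2 ≈ -9.5000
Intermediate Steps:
m = -9 (m = -5 - 4 = -9)
W(n) = -9/n
y = 2 (y = 2 + 0 = 2)
y*(-7) + W(-2) = 2*(-7) - 9/(-2) = -14 - 9*(-½) = -14 + 9/2 = -19/2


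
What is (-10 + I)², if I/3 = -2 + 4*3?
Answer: 400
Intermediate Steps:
I = 30 (I = 3*(-2 + 4*3) = 3*(-2 + 12) = 3*10 = 30)
(-10 + I)² = (-10 + 30)² = 20² = 400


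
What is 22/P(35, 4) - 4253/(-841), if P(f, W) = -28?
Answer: 50291/11774 ≈ 4.2714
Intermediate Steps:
22/P(35, 4) - 4253/(-841) = 22/(-28) - 4253/(-841) = 22*(-1/28) - 4253*(-1/841) = -11/14 + 4253/841 = 50291/11774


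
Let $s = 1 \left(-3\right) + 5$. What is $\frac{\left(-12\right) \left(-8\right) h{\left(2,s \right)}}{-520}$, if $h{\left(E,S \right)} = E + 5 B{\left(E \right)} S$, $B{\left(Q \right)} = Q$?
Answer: $- \frac{264}{65} \approx -4.0615$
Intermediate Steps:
$s = 2$ ($s = -3 + 5 = 2$)
$h{\left(E,S \right)} = E + 5 E S$
$\frac{\left(-12\right) \left(-8\right) h{\left(2,s \right)}}{-520} = \frac{\left(-12\right) \left(-8\right) 2 \left(1 + 5 \cdot 2\right)}{-520} = - \frac{96 \cdot 2 \left(1 + 10\right)}{520} = - \frac{96 \cdot 2 \cdot 11}{520} = - \frac{96 \cdot 22}{520} = \left(- \frac{1}{520}\right) 2112 = - \frac{264}{65}$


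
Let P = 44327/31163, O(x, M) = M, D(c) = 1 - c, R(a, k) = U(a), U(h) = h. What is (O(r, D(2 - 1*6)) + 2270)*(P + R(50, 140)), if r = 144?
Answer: 3645635175/31163 ≈ 1.1699e+5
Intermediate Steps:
R(a, k) = a
P = 44327/31163 (P = 44327*(1/31163) = 44327/31163 ≈ 1.4224)
(O(r, D(2 - 1*6)) + 2270)*(P + R(50, 140)) = ((1 - (2 - 1*6)) + 2270)*(44327/31163 + 50) = ((1 - (2 - 6)) + 2270)*(1602477/31163) = ((1 - 1*(-4)) + 2270)*(1602477/31163) = ((1 + 4) + 2270)*(1602477/31163) = (5 + 2270)*(1602477/31163) = 2275*(1602477/31163) = 3645635175/31163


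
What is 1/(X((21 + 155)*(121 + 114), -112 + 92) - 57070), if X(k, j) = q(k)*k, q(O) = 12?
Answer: 1/439250 ≈ 2.2766e-6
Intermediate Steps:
X(k, j) = 12*k
1/(X((21 + 155)*(121 + 114), -112 + 92) - 57070) = 1/(12*((21 + 155)*(121 + 114)) - 57070) = 1/(12*(176*235) - 57070) = 1/(12*41360 - 57070) = 1/(496320 - 57070) = 1/439250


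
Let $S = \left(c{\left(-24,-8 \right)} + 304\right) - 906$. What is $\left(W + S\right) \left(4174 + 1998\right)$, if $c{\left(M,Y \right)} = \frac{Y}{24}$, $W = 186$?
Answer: $- \frac{7708828}{3} \approx -2.5696 \cdot 10^{6}$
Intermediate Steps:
$c{\left(M,Y \right)} = \frac{Y}{24}$ ($c{\left(M,Y \right)} = Y \frac{1}{24} = \frac{Y}{24}$)
$S = - \frac{1807}{3}$ ($S = \left(\frac{1}{24} \left(-8\right) + 304\right) - 906 = \left(- \frac{1}{3} + 304\right) - 906 = \frac{911}{3} - 906 = - \frac{1807}{3} \approx -602.33$)
$\left(W + S\right) \left(4174 + 1998\right) = \left(186 - \frac{1807}{3}\right) \left(4174 + 1998\right) = \left(- \frac{1249}{3}\right) 6172 = - \frac{7708828}{3}$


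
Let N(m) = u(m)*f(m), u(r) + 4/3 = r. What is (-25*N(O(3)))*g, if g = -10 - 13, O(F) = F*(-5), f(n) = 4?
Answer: -112700/3 ≈ -37567.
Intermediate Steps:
u(r) = -4/3 + r
O(F) = -5*F
N(m) = -16/3 + 4*m (N(m) = (-4/3 + m)*4 = -16/3 + 4*m)
g = -23
(-25*N(O(3)))*g = -25*(-16/3 + 4*(-5*3))*(-23) = -25*(-16/3 + 4*(-15))*(-23) = -25*(-16/3 - 60)*(-23) = -25*(-196/3)*(-23) = (4900/3)*(-23) = -112700/3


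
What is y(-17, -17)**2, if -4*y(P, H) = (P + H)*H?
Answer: 83521/4 ≈ 20880.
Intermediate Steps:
y(P, H) = -H*(H + P)/4 (y(P, H) = -(P + H)*H/4 = -(H + P)*H/4 = -H*(H + P)/4)
y(-17, -17)**2 = (-1/4*(-17)*(-17 - 17))**2 = (-1/4*(-17)*(-34))**2 = (-289/2)**2 = 83521/4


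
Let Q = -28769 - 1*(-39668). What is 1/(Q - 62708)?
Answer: -1/51809 ≈ -1.9302e-5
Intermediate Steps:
Q = 10899 (Q = -28769 + 39668 = 10899)
1/(Q - 62708) = 1/(10899 - 62708) = 1/(-51809) = -1/51809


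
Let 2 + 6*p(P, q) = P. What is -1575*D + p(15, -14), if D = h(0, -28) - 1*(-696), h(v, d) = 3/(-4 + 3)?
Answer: -6548837/6 ≈ -1.0915e+6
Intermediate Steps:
p(P, q) = -1/3 + P/6
h(v, d) = -3 (h(v, d) = 3/(-1) = 3*(-1) = -3)
D = 693 (D = -3 - 1*(-696) = -3 + 696 = 693)
-1575*D + p(15, -14) = -1575*693 + (-1/3 + (1/6)*15) = -1091475 + (-1/3 + 5/2) = -1091475 + 13/6 = -6548837/6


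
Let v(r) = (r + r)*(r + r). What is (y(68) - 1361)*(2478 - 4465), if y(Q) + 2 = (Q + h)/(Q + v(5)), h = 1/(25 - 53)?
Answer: 12735972563/4704 ≈ 2.7075e+6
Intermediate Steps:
v(r) = 4*r**2 (v(r) = (2*r)*(2*r) = 4*r**2)
h = -1/28 (h = 1/(-28) = -1/28 ≈ -0.035714)
y(Q) = -2 + (-1/28 + Q)/(100 + Q) (y(Q) = -2 + (Q - 1/28)/(Q + 4*5**2) = -2 + (-1/28 + Q)/(Q + 4*25) = -2 + (-1/28 + Q)/(Q + 100) = -2 + (-1/28 + Q)/(100 + Q))
(y(68) - 1361)*(2478 - 4465) = ((-5601/28 - 1*68)/(100 + 68) - 1361)*(2478 - 4465) = ((-5601/28 - 68)/168 - 1361)*(-1987) = ((1/168)*(-7505/28) - 1361)*(-1987) = (-7505/4704 - 1361)*(-1987) = -6409649/4704*(-1987) = 12735972563/4704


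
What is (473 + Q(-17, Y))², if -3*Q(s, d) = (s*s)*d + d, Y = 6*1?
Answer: 11449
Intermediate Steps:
Y = 6
Q(s, d) = -d/3 - d*s²/3 (Q(s, d) = -((s*s)*d + d)/3 = -(s²*d + d)/3 = -(d*s² + d)/3 = -(d + d*s²)/3 = -d/3 - d*s²/3)
(473 + Q(-17, Y))² = (473 - ⅓*6*(1 + (-17)²))² = (473 - ⅓*6*(1 + 289))² = (473 - ⅓*6*290)² = (473 - 580)² = (-107)² = 11449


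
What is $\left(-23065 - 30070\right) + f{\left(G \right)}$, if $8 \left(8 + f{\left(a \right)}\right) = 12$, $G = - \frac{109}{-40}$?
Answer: $- \frac{106283}{2} \approx -53142.0$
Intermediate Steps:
$G = \frac{109}{40}$ ($G = \left(-109\right) \left(- \frac{1}{40}\right) = \frac{109}{40} \approx 2.725$)
$f{\left(a \right)} = - \frac{13}{2}$ ($f{\left(a \right)} = -8 + \frac{1}{8} \cdot 12 = -8 + \frac{3}{2} = - \frac{13}{2}$)
$\left(-23065 - 30070\right) + f{\left(G \right)} = \left(-23065 - 30070\right) - \frac{13}{2} = -53135 - \frac{13}{2} = - \frac{106283}{2}$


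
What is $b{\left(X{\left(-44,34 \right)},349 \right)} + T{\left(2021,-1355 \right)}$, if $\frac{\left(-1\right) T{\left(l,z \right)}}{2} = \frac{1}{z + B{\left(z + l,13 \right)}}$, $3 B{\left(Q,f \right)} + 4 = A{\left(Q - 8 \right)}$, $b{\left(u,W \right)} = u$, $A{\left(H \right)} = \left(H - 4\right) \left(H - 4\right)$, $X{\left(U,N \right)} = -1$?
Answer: $- \frac{423653}{423647} \approx -1.0$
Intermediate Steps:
$A{\left(H \right)} = \left(-4 + H\right)^{2}$ ($A{\left(H \right)} = \left(-4 + H\right) \left(-4 + H\right) = \left(-4 + H\right)^{2}$)
$B{\left(Q,f \right)} = - \frac{4}{3} + \frac{\left(-12 + Q\right)^{2}}{3}$ ($B{\left(Q,f \right)} = - \frac{4}{3} + \frac{\left(-4 + \left(Q - 8\right)\right)^{2}}{3} = - \frac{4}{3} + \frac{\left(-4 + \left(-8 + Q\right)\right)^{2}}{3} = - \frac{4}{3} + \frac{\left(-12 + Q\right)^{2}}{3}$)
$T{\left(l,z \right)} = - \frac{2}{- \frac{4}{3} + z + \frac{\left(-12 + l + z\right)^{2}}{3}}$ ($T{\left(l,z \right)} = - \frac{2}{z + \left(- \frac{4}{3} + \frac{\left(-12 + \left(z + l\right)\right)^{2}}{3}\right)} = - \frac{2}{z + \left(- \frac{4}{3} + \frac{\left(-12 + \left(l + z\right)\right)^{2}}{3}\right)} = - \frac{2}{z + \left(- \frac{4}{3} + \frac{\left(-12 + l + z\right)^{2}}{3}\right)} = - \frac{2}{- \frac{4}{3} + z + \frac{\left(-12 + l + z\right)^{2}}{3}}$)
$b{\left(X{\left(-44,34 \right)},349 \right)} + T{\left(2021,-1355 \right)} = -1 - \frac{6}{-4 + \left(-12 + 2021 - 1355\right)^{2} + 3 \left(-1355\right)} = -1 - \frac{6}{-4 + 654^{2} - 4065} = -1 - \frac{6}{-4 + 427716 - 4065} = -1 - \frac{6}{423647} = - \frac{423653}{423647}$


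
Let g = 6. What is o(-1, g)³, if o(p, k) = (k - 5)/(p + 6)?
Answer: 1/125 ≈ 0.0080000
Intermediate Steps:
o(p, k) = (-5 + k)/(6 + p)
o(-1, g)³ = ((-5 + 6)/(6 - 1))³ = (1/5)³ = ((⅕)*1)³ = (⅕)³ = 1/125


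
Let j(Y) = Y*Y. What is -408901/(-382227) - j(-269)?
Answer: -27657919046/382227 ≈ -72360.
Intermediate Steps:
j(Y) = Y²
-408901/(-382227) - j(-269) = -408901/(-382227) - 1*(-269)² = -408901*(-1/382227) - 1*72361 = 408901/382227 - 72361 = -27657919046/382227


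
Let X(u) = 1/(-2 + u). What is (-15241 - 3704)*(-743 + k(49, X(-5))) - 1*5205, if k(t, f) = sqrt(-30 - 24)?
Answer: 14070930 - 56835*I*sqrt(6) ≈ 1.4071e+7 - 1.3922e+5*I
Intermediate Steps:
k(t, f) = 3*I*sqrt(6) (k(t, f) = sqrt(-54) = 3*I*sqrt(6))
(-15241 - 3704)*(-743 + k(49, X(-5))) - 1*5205 = (-15241 - 3704)*(-743 + 3*I*sqrt(6)) - 1*5205 = -18945*(-743 + 3*I*sqrt(6)) - 5205 = (14076135 - 56835*I*sqrt(6)) - 5205 = 14070930 - 56835*I*sqrt(6)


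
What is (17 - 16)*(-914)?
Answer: -914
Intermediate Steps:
(17 - 16)*(-914) = 1*(-914) = -914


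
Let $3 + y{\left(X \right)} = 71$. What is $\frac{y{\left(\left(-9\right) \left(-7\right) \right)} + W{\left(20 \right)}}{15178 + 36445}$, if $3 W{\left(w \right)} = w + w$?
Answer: $\frac{244}{154869} \approx 0.0015755$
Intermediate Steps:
$y{\left(X \right)} = 68$ ($y{\left(X \right)} = -3 + 71 = 68$)
$W{\left(w \right)} = \frac{2 w}{3}$ ($W{\left(w \right)} = \frac{w + w}{3} = \frac{2 w}{3}$)
$\frac{y{\left(\left(-9\right) \left(-7\right) \right)} + W{\left(20 \right)}}{15178 + 36445} = \frac{68 + \frac{2}{3} \cdot 20}{15178 + 36445} = \frac{68 + \frac{40}{3}}{51623} = \frac{244}{3} \cdot \frac{1}{51623} = \frac{244}{154869}$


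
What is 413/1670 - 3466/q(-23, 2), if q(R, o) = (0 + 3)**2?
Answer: -5784503/15030 ≈ -384.86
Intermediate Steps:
q(R, o) = 9 (q(R, o) = 3**2 = 9)
413/1670 - 3466/q(-23, 2) = 413/1670 - 3466/9 = -5784503/15030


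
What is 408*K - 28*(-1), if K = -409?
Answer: -166844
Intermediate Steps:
408*K - 28*(-1) = 408*(-409) - 28*(-1) = -166872 + 28 = -166844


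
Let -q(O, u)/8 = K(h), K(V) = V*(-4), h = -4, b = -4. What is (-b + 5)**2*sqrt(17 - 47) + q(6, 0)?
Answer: -128 + 81*I*sqrt(30) ≈ -128.0 + 443.66*I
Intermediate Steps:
K(V) = -4*V
q(O, u) = -128 (q(O, u) = -(-32)*(-4) = -8*16 = -128)
(-b + 5)**2*sqrt(17 - 47) + q(6, 0) = (-1*(-4) + 5)**2*sqrt(17 - 47) - 128 = (4 + 5)**2*sqrt(-30) - 128 = 9**2*(I*sqrt(30)) - 128 = 81*(I*sqrt(30)) - 128 = 81*I*sqrt(30) - 128 = -128 + 81*I*sqrt(30)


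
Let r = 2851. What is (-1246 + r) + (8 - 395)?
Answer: 1218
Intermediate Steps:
(-1246 + r) + (8 - 395) = (-1246 + 2851) + (8 - 395) = 1605 - 387 = 1218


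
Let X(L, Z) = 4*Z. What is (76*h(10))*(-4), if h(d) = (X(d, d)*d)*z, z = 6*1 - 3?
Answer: -364800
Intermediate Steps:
z = 3 (z = 6 - 3 = 3)
h(d) = 12*d**2 (h(d) = ((4*d)*d)*3 = (4*d**2)*3 = 12*d**2)
(76*h(10))*(-4) = (76*(12*10**2))*(-4) = (76*(12*100))*(-4) = (76*1200)*(-4) = 91200*(-4) = -364800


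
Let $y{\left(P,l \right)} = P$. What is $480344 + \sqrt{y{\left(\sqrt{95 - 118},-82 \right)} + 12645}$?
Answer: $480344 + \sqrt{12645 + i \sqrt{23}} \approx 4.8046 \cdot 10^{5} + 0.021324 i$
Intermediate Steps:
$480344 + \sqrt{y{\left(\sqrt{95 - 118},-82 \right)} + 12645} = 480344 + \sqrt{\sqrt{95 - 118} + 12645} = 480344 + \sqrt{\sqrt{-23} + 12645} = 480344 + \sqrt{i \sqrt{23} + 12645} = 480344 + \sqrt{12645 + i \sqrt{23}}$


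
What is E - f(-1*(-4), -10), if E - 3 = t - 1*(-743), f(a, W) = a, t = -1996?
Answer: -1254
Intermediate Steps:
E = -1250 (E = 3 + (-1996 - 1*(-743)) = 3 + (-1996 + 743) = 3 - 1253 = -1250)
E - f(-1*(-4), -10) = -1250 - (-1)*(-4) = -1250 - 1*4 = -1250 - 4 = -1254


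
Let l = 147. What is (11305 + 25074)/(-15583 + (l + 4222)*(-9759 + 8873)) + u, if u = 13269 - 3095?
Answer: 39541387579/3886517 ≈ 10174.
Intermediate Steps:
u = 10174
(11305 + 25074)/(-15583 + (l + 4222)*(-9759 + 8873)) + u = (11305 + 25074)/(-15583 + (147 + 4222)*(-9759 + 8873)) + 10174 = 36379/(-15583 + 4369*(-886)) + 10174 = 36379/(-15583 - 3870934) + 10174 = 36379/(-3886517) + 10174 = 36379*(-1/3886517) + 10174 = -36379/3886517 + 10174 = 39541387579/3886517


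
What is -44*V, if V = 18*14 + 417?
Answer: -29436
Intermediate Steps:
V = 669 (V = 252 + 417 = 669)
-44*V = -44*669 = -29436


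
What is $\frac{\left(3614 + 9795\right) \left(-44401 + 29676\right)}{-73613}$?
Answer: $\frac{197447525}{73613} \approx 2682.2$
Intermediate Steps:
$\frac{\left(3614 + 9795\right) \left(-44401 + 29676\right)}{-73613} = 13409 \left(-14725\right) \left(- \frac{1}{73613}\right) = \left(-197447525\right) \left(- \frac{1}{73613}\right) = \frac{197447525}{73613}$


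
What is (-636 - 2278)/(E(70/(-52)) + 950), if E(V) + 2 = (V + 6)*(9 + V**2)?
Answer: -51216464/17546437 ≈ -2.9189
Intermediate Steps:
E(V) = -2 + (6 + V)*(9 + V**2) (E(V) = -2 + (V + 6)*(9 + V**2) = -2 + (6 + V)*(9 + V**2))
(-636 - 2278)/(E(70/(-52)) + 950) = (-636 - 2278)/((52 + (70/(-52))**3 + 6*(70/(-52))**2 + 9*(70/(-52))) + 950) = -2914/((52 + (70*(-1/52))**3 + 6*(70*(-1/52))**2 + 9*(70*(-1/52))) + 950) = -2914/((52 + (-35/26)**3 + 6*(-35/26)**2 + 9*(-35/26)) + 950) = -2914/((52 - 42875/17576 + 6*(1225/676) - 315/26) + 950) = -2914/((52 - 42875/17576 + 3675/338 - 315/26) + 950) = -2914/(849237/17576 + 950) = -2914/17546437/17576 = -2914*17576/17546437 = -51216464/17546437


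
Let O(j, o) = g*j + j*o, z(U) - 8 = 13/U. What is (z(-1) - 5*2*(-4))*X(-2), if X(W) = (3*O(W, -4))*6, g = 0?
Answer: 5040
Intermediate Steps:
z(U) = 8 + 13/U
O(j, o) = j*o (O(j, o) = 0*j + j*o = 0 + j*o = j*o)
X(W) = -72*W (X(W) = (3*(W*(-4)))*6 = (3*(-4*W))*6 = -12*W*6 = -72*W)
(z(-1) - 5*2*(-4))*X(-2) = ((8 + 13/(-1)) - 5*2*(-4))*(-72*(-2)) = ((8 + 13*(-1)) - 10*(-4))*144 = ((8 - 13) + 40)*144 = (-5 + 40)*144 = 35*144 = 5040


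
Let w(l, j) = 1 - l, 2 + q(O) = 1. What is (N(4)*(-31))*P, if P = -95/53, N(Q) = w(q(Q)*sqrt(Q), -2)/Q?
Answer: 8835/212 ≈ 41.674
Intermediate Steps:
q(O) = -1 (q(O) = -2 + 1 = -1)
N(Q) = (1 + sqrt(Q))/Q (N(Q) = (1 - (-1)*sqrt(Q))/Q = (1 + sqrt(Q))/Q)
P = -95/53 (P = -95*1/53 = -95/53 ≈ -1.7925)
(N(4)*(-31))*P = (((1 + sqrt(4))/4)*(-31))*(-95/53) = (((1 + 2)/4)*(-31))*(-95/53) = (((1/4)*3)*(-31))*(-95/53) = ((3/4)*(-31))*(-95/53) = -93/4*(-95/53) = 8835/212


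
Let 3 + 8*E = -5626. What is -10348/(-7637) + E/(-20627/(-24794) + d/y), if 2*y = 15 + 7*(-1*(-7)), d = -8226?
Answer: 1591786306422/388141704265 ≈ 4.1010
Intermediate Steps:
E = -5629/8 (E = -3/8 + (1/8)*(-5626) = -3/8 - 2813/4 = -5629/8 ≈ -703.63)
y = 32 (y = (15 + 7*(-1*(-7)))/2 = (15 + 7*7)/2 = (15 + 49)/2 = (1/2)*64 = 32)
-10348/(-7637) + E/(-20627/(-24794) + d/y) = -10348/(-7637) - 5629/(8*(-20627/(-24794) - 8226/32)) = -10348*(-1/7637) - 5629/(8*(-20627*(-1/24794) - 8226*1/32)) = 10348/7637 - 5629/(8*(20627/24794 - 4113/16)) = 10348/7637 - 5629/(8*(-50823845/198352)) = 10348/7637 - 5629/8*(-198352/50823845) = 10348/7637 + 139565426/50823845 = 1591786306422/388141704265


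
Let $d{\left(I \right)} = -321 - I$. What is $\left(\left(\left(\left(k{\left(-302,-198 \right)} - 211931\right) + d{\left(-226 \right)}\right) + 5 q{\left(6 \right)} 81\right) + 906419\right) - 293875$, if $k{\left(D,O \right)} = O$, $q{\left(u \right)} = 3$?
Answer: $401535$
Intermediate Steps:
$\left(\left(\left(\left(k{\left(-302,-198 \right)} - 211931\right) + d{\left(-226 \right)}\right) + 5 q{\left(6 \right)} 81\right) + 906419\right) - 293875 = \left(\left(\left(\left(-198 - 211931\right) - 95\right) + 5 \cdot 3 \cdot 81\right) + 906419\right) - 293875 = \left(\left(\left(-212129 + \left(-321 + 226\right)\right) + 15 \cdot 81\right) + 906419\right) - 293875 = \left(\left(\left(-212129 - 95\right) + 1215\right) + 906419\right) - 293875 = \left(\left(-212224 + 1215\right) + 906419\right) - 293875 = \left(-211009 + 906419\right) - 293875 = 695410 - 293875 = 401535$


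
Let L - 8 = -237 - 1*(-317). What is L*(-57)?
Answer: -5016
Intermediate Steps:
L = 88 (L = 8 + (-237 - 1*(-317)) = 8 + (-237 + 317) = 8 + 80 = 88)
L*(-57) = 88*(-57) = -5016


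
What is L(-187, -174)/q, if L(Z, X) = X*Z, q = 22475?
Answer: 1122/775 ≈ 1.4477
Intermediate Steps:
L(-187, -174)/q = -174*(-187)/22475 = 32538*(1/22475) = 1122/775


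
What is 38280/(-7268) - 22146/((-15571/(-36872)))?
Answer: -64515296538/1230109 ≈ -52447.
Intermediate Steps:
38280/(-7268) - 22146/((-15571/(-36872))) = 38280*(-1/7268) - 22146/((-15571*(-1/36872))) = -9570/1817 - 22146/15571/36872 = -9570/1817 - 22146*36872/15571 = -9570/1817 - 816567312/15571 = -64515296538/1230109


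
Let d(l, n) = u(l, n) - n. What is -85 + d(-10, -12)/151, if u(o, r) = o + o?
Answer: -12843/151 ≈ -85.053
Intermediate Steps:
u(o, r) = 2*o
d(l, n) = -n + 2*l (d(l, n) = 2*l - n = -n + 2*l)
-85 + d(-10, -12)/151 = -85 + (-1*(-12) + 2*(-10))/151 = -85 + (12 - 20)*(1/151) = -85 - 8*1/151 = -85 - 8/151 = -12843/151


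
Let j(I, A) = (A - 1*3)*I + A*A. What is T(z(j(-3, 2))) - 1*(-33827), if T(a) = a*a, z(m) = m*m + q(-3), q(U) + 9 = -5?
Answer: 35052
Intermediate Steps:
j(I, A) = A² + I*(-3 + A) (j(I, A) = (A - 3)*I + A² = (-3 + A)*I + A² = I*(-3 + A) + A² = A² + I*(-3 + A))
q(U) = -14 (q(U) = -9 - 5 = -14)
z(m) = -14 + m² (z(m) = m*m - 14 = m² - 14 = -14 + m²)
T(a) = a²
T(z(j(-3, 2))) - 1*(-33827) = (-14 + (2² - 3*(-3) + 2*(-3))²)² - 1*(-33827) = (-14 + (4 + 9 - 6)²)² + 33827 = (-14 + 7²)² + 33827 = (-14 + 49)² + 33827 = 35² + 33827 = 1225 + 33827 = 35052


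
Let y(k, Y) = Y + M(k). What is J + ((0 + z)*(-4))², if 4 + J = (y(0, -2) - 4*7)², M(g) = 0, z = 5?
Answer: 1296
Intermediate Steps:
y(k, Y) = Y (y(k, Y) = Y + 0 = Y)
J = 896 (J = -4 + (-2 - 4*7)² = -4 + (-2 - 28)² = -4 + (-30)² = -4 + 900 = 896)
J + ((0 + z)*(-4))² = 896 + ((0 + 5)*(-4))² = 896 + (5*(-4))² = 896 + (-20)² = 896 + 400 = 1296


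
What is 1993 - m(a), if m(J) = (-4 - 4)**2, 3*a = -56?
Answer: 1929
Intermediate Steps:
a = -56/3 (a = (1/3)*(-56) = -56/3 ≈ -18.667)
m(J) = 64 (m(J) = (-8)**2 = 64)
1993 - m(a) = 1993 - 1*64 = 1993 - 64 = 1929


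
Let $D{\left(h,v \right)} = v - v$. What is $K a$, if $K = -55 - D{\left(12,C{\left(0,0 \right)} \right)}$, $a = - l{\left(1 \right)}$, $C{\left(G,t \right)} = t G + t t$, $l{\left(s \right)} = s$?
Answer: $55$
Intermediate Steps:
$C{\left(G,t \right)} = t^{2} + G t$ ($C{\left(G,t \right)} = G t + t^{2} = t^{2} + G t$)
$D{\left(h,v \right)} = 0$
$a = -1$ ($a = \left(-1\right) 1 = -1$)
$K = -55$ ($K = -55 - 0 = -55 + 0 = -55$)
$K a = \left(-55\right) \left(-1\right) = 55$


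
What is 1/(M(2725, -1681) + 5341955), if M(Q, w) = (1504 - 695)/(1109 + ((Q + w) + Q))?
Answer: 4878/26058057299 ≈ 1.8720e-7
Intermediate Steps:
M(Q, w) = 809/(1109 + w + 2*Q) (M(Q, w) = 809/(1109 + (w + 2*Q)) = 809/(1109 + w + 2*Q))
1/(M(2725, -1681) + 5341955) = 1/(809/(1109 - 1681 + 2*2725) + 5341955) = 1/(809/(1109 - 1681 + 5450) + 5341955) = 1/(809/4878 + 5341955) = 1/(26058057299/4878) = 4878/26058057299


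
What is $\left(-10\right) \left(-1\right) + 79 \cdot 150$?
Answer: $11860$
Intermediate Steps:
$\left(-10\right) \left(-1\right) + 79 \cdot 150 = 10 + 11850 = 11860$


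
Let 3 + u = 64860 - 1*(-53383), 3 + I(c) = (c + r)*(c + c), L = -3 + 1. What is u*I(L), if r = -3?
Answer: 2010080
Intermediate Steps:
L = -2
I(c) = -3 + 2*c*(-3 + c) (I(c) = -3 + (c - 3)*(c + c) = -3 + (-3 + c)*(2*c) = -3 + 2*c*(-3 + c))
u = 118240 (u = -3 + (64860 - 1*(-53383)) = -3 + (64860 + 53383) = -3 + 118243 = 118240)
u*I(L) = 118240*(-3 - 6*(-2) + 2*(-2)**2) = 118240*(-3 + 12 + 2*4) = 118240*(-3 + 12 + 8) = 118240*17 = 2010080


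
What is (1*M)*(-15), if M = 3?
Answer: -45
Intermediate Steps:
(1*M)*(-15) = (1*3)*(-15) = 3*(-15) = -45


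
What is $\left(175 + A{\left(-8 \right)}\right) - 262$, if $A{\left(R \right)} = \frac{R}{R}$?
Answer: $-86$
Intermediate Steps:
$A{\left(R \right)} = 1$
$\left(175 + A{\left(-8 \right)}\right) - 262 = \left(175 + 1\right) - 262 = 176 - 262 = -86$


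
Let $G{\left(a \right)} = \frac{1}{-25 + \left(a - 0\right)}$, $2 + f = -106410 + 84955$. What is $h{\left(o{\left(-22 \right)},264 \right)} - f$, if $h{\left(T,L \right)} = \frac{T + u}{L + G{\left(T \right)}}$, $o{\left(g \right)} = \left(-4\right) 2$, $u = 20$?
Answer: $\frac{186912323}{8711} \approx 21457.0$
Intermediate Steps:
$o{\left(g \right)} = -8$
$f = -21457$ ($f = -2 + \left(-106410 + 84955\right) = -2 - 21455 = -21457$)
$G{\left(a \right)} = \frac{1}{-25 + a}$ ($G{\left(a \right)} = \frac{1}{-25 + \left(a + 0\right)} = \frac{1}{-25 + a}$)
$h{\left(T,L \right)} = \frac{20 + T}{L + \frac{1}{-25 + T}}$ ($h{\left(T,L \right)} = \frac{T + 20}{L + \frac{1}{-25 + T}} = \frac{20 + T}{L + \frac{1}{-25 + T}}$)
$h{\left(o{\left(-22 \right)},264 \right)} - f = \frac{\left(-25 - 8\right) \left(20 - 8\right)}{1 + 264 \left(-25 - 8\right)} - -21457 = \frac{1}{1 + 264 \left(-33\right)} \left(-33\right) 12 + 21457 = \frac{1}{1 - 8712} \left(-33\right) 12 + 21457 = \frac{1}{-8711} \left(-33\right) 12 + 21457 = \left(- \frac{1}{8711}\right) \left(-33\right) 12 + 21457 = \frac{396}{8711} + 21457 = \frac{186912323}{8711}$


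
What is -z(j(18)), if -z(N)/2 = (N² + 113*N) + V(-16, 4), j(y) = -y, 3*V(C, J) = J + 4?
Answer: -10244/3 ≈ -3414.7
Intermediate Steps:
V(C, J) = 4/3 + J/3 (V(C, J) = (J + 4)/3 = (4 + J)/3 = 4/3 + J/3)
z(N) = -16/3 - 226*N - 2*N² (z(N) = -2*((N² + 113*N) + (4/3 + (⅓)*4)) = -2*((N² + 113*N) + (4/3 + 4/3)) = -2*((N² + 113*N) + 8/3) = -2*(8/3 + N² + 113*N) = -16/3 - 226*N - 2*N²)
-z(j(18)) = -(-16/3 - (-226)*18 - 2*(-1*18)²) = -(-16/3 - 226*(-18) - 2*(-18)²) = -(-16/3 + 4068 - 2*324) = -(-16/3 + 4068 - 648) = -1*10244/3 = -10244/3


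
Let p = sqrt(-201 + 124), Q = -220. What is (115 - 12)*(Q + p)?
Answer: -22660 + 103*I*sqrt(77) ≈ -22660.0 + 903.82*I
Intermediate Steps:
p = I*sqrt(77) (p = sqrt(-77) = I*sqrt(77) ≈ 8.775*I)
(115 - 12)*(Q + p) = (115 - 12)*(-220 + I*sqrt(77)) = 103*(-220 + I*sqrt(77)) = -22660 + 103*I*sqrt(77)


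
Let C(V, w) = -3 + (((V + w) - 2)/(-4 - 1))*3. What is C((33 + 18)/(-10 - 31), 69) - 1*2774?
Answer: -577373/205 ≈ -2816.5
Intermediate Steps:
C(V, w) = -9/5 - 3*V/5 - 3*w/5 (C(V, w) = -3 + ((-2 + V + w)/(-5))*3 = -3 + ((-2 + V + w)*(-⅕))*3 = -3 + (⅖ - V/5 - w/5)*3 = -3 + (6/5 - 3*V/5 - 3*w/5) = -9/5 - 3*V/5 - 3*w/5)
C((33 + 18)/(-10 - 31), 69) - 1*2774 = (-9/5 - 3*(33 + 18)/(5*(-10 - 31)) - ⅗*69) - 1*2774 = (-9/5 - 153/(5*(-41)) - 207/5) - 2774 = (-9/5 - 153*(-1)/(5*41) - 207/5) - 2774 = (-9/5 - ⅗*(-51/41) - 207/5) - 2774 = (-9/5 + 153/205 - 207/5) - 2774 = -8703/205 - 2774 = -577373/205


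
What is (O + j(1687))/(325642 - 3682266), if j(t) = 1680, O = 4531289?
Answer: -4532969/3356624 ≈ -1.3505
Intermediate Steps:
(O + j(1687))/(325642 - 3682266) = (4531289 + 1680)/(325642 - 3682266) = 4532969/(-3356624) = 4532969*(-1/3356624) = -4532969/3356624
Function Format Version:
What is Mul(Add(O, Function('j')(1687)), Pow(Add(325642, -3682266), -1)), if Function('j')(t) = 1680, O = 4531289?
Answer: Rational(-4532969, 3356624) ≈ -1.3505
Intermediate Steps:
Mul(Add(O, Function('j')(1687)), Pow(Add(325642, -3682266), -1)) = Mul(Add(4531289, 1680), Pow(Add(325642, -3682266), -1)) = Mul(4532969, Pow(-3356624, -1)) = Mul(4532969, Rational(-1, 3356624)) = Rational(-4532969, 3356624)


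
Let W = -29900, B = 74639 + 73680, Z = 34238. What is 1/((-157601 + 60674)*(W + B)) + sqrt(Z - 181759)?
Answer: -1/11477998413 + I*sqrt(147521) ≈ -8.7123e-11 + 384.08*I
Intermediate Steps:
B = 148319
1/((-157601 + 60674)*(W + B)) + sqrt(Z - 181759) = 1/((-157601 + 60674)*(-29900 + 148319)) + sqrt(34238 - 181759) = 1/(-96927*118419) + sqrt(-147521) = 1/(-11477998413) + I*sqrt(147521) = -1/11477998413 + I*sqrt(147521)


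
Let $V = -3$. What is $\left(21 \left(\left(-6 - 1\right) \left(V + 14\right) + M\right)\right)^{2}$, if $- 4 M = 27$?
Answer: $\frac{49491225}{16} \approx 3.0932 \cdot 10^{6}$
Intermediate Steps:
$M = - \frac{27}{4}$ ($M = \left(- \frac{1}{4}\right) 27 = - \frac{27}{4} \approx -6.75$)
$\left(21 \left(\left(-6 - 1\right) \left(V + 14\right) + M\right)\right)^{2} = \left(21 \left(\left(-6 - 1\right) \left(-3 + 14\right) - \frac{27}{4}\right)\right)^{2} = \left(21 \left(\left(-7\right) 11 - \frac{27}{4}\right)\right)^{2} = \left(21 \left(-77 - \frac{27}{4}\right)\right)^{2} = \left(21 \left(- \frac{335}{4}\right)\right)^{2} = \left(- \frac{7035}{4}\right)^{2} = \frac{49491225}{16}$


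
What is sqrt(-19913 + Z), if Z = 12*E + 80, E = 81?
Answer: I*sqrt(18861) ≈ 137.34*I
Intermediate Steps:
Z = 1052 (Z = 12*81 + 80 = 972 + 80 = 1052)
sqrt(-19913 + Z) = sqrt(-19913 + 1052) = sqrt(-18861) = I*sqrt(18861)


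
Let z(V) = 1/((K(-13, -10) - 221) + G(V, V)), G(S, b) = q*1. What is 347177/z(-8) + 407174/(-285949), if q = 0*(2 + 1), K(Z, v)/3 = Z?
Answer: -25811478560154/285949 ≈ -9.0266e+7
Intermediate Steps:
K(Z, v) = 3*Z
q = 0 (q = 0*3 = 0)
G(S, b) = 0 (G(S, b) = 0*1 = 0)
z(V) = -1/260 (z(V) = 1/((3*(-13) - 221) + 0) = 1/((-39 - 221) + 0) = 1/(-260 + 0) = 1/(-260) = -1/260)
347177/z(-8) + 407174/(-285949) = 347177/(-1/260) + 407174/(-285949) = 347177*(-260) + 407174*(-1/285949) = -90266020 - 407174/285949 = -25811478560154/285949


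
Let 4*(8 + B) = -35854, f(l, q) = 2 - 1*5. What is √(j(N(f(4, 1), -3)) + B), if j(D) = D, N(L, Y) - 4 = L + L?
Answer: I*√35894/2 ≈ 94.729*I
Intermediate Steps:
f(l, q) = -3 (f(l, q) = 2 - 5 = -3)
N(L, Y) = 4 + 2*L (N(L, Y) = 4 + (L + L) = 4 + 2*L)
B = -17943/2 (B = -8 + (¼)*(-35854) = -8 - 17927/2 = -17943/2 ≈ -8971.5)
√(j(N(f(4, 1), -3)) + B) = √((4 + 2*(-3)) - 17943/2) = √((4 - 6) - 17943/2) = √(-2 - 17943/2) = √(-17947/2) = I*√35894/2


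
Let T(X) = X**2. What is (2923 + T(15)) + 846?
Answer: 3994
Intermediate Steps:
(2923 + T(15)) + 846 = (2923 + 15**2) + 846 = (2923 + 225) + 846 = 3148 + 846 = 3994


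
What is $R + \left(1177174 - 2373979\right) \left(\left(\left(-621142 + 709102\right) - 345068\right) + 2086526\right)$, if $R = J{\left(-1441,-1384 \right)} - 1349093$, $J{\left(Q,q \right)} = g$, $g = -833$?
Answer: $-2189457959416$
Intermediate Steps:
$J{\left(Q,q \right)} = -833$
$R = -1349926$ ($R = -833 - 1349093 = -1349926$)
$R + \left(1177174 - 2373979\right) \left(\left(\left(-621142 + 709102\right) - 345068\right) + 2086526\right) = -1349926 + \left(1177174 - 2373979\right) \left(\left(\left(-621142 + 709102\right) - 345068\right) + 2086526\right) = -1349926 - 1196805 \left(\left(87960 - 345068\right) + 2086526\right) = -1349926 - 1196805 \left(-257108 + 2086526\right) = -1349926 - 2189456609490 = -2189457959416$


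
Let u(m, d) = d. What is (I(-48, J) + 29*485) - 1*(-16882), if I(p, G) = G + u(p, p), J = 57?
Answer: 30956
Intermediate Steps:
I(p, G) = G + p
(I(-48, J) + 29*485) - 1*(-16882) = ((57 - 48) + 29*485) - 1*(-16882) = (9 + 14065) + 16882 = 14074 + 16882 = 30956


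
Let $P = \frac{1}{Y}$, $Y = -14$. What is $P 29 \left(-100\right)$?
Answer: $\frac{1450}{7} \approx 207.14$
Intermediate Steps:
$P = - \frac{1}{14}$ ($P = \frac{1}{-14} = - \frac{1}{14} \approx -0.071429$)
$P 29 \left(-100\right) = \left(- \frac{1}{14}\right) 29 \left(-100\right) = \left(- \frac{29}{14}\right) \left(-100\right) = \frac{1450}{7}$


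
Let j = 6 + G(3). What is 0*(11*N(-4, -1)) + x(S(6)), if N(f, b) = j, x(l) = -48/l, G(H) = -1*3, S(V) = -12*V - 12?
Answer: 4/7 ≈ 0.57143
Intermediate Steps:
S(V) = -12 - 12*V
G(H) = -3
j = 3 (j = 6 - 3 = 3)
N(f, b) = 3
0*(11*N(-4, -1)) + x(S(6)) = 0*(11*3) - 48/(-12 - 12*6) = 0*33 - 48/(-12 - 72) = 0 - 48/(-84) = 0 - 48*(-1/84) = 0 + 4/7 = 4/7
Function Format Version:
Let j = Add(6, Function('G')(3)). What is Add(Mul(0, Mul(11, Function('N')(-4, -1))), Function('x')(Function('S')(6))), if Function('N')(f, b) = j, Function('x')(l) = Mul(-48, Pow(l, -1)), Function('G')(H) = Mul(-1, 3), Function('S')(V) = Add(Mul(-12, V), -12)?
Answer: Rational(4, 7) ≈ 0.57143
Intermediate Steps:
Function('S')(V) = Add(-12, Mul(-12, V))
Function('G')(H) = -3
j = 3 (j = Add(6, -3) = 3)
Function('N')(f, b) = 3
Add(Mul(0, Mul(11, Function('N')(-4, -1))), Function('x')(Function('S')(6))) = Add(Mul(0, Mul(11, 3)), Mul(-48, Pow(Add(-12, Mul(-12, 6)), -1))) = Add(Mul(0, 33), Mul(-48, Pow(Add(-12, -72), -1))) = Add(0, Mul(-48, Pow(-84, -1))) = Add(0, Mul(-48, Rational(-1, 84))) = Add(0, Rational(4, 7)) = Rational(4, 7)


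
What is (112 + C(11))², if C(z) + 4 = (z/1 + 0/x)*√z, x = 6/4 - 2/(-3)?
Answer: 12995 + 2376*√11 ≈ 20875.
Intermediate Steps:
x = 13/6 (x = 6*(¼) - 2*(-⅓) = 3/2 + ⅔ = 13/6 ≈ 2.1667)
C(z) = -4 + z^(3/2) (C(z) = -4 + (z/1 + 0/(13/6))*√z = -4 + (z*1 + 0*(6/13))*√z = -4 + (z + 0)*√z = -4 + z*√z = -4 + z^(3/2))
(112 + C(11))² = (112 + (-4 + 11^(3/2)))² = (112 + (-4 + 11*√11))² = (108 + 11*√11)²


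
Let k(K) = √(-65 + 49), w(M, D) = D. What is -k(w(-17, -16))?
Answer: -4*I ≈ -4.0*I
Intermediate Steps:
k(K) = 4*I (k(K) = √(-16) = 4*I)
-k(w(-17, -16)) = -4*I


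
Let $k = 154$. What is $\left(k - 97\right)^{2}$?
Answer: $3249$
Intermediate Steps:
$\left(k - 97\right)^{2} = \left(154 - 97\right)^{2} = 57^{2} = 3249$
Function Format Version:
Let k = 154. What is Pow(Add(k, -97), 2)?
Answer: 3249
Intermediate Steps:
Pow(Add(k, -97), 2) = Pow(Add(154, -97), 2) = Pow(57, 2) = 3249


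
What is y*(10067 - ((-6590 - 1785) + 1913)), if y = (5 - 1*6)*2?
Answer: -33058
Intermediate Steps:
y = -2 (y = (5 - 6)*2 = -1*2 = -2)
y*(10067 - ((-6590 - 1785) + 1913)) = -2*(10067 - ((-6590 - 1785) + 1913)) = -2*(10067 - (-8375 + 1913)) = -2*(10067 - 1*(-6462)) = -2*(10067 + 6462) = -2*16529 = -33058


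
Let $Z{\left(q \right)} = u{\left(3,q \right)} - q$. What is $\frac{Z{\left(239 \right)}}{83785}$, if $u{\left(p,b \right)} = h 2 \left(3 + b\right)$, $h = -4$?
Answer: $- \frac{435}{16757} \approx -0.025959$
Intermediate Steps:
$u{\left(p,b \right)} = -24 - 8 b$ ($u{\left(p,b \right)} = \left(-4\right) 2 \left(3 + b\right) = - 8 \left(3 + b\right) = -24 - 8 b$)
$Z{\left(q \right)} = -24 - 9 q$ ($Z{\left(q \right)} = \left(-24 - 8 q\right) - q = -24 - 9 q$)
$\frac{Z{\left(239 \right)}}{83785} = \frac{-24 - 2151}{83785} = \left(-24 - 2151\right) \frac{1}{83785} = \left(-2175\right) \frac{1}{83785} = - \frac{435}{16757}$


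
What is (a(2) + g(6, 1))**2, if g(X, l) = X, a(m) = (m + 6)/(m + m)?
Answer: 64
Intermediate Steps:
a(m) = (6 + m)/(2*m) (a(m) = (6 + m)/((2*m)) = (6 + m)*(1/(2*m)) = (6 + m)/(2*m))
(a(2) + g(6, 1))**2 = ((1/2)*(6 + 2)/2 + 6)**2 = ((1/2)*(1/2)*8 + 6)**2 = (2 + 6)**2 = 8**2 = 64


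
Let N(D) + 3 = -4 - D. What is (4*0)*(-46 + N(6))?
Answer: 0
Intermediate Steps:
N(D) = -7 - D (N(D) = -3 + (-4 - D) = -7 - D)
(4*0)*(-46 + N(6)) = (4*0)*(-46 + (-7 - 1*6)) = 0*(-46 + (-7 - 6)) = 0*(-46 - 13) = 0*(-59) = 0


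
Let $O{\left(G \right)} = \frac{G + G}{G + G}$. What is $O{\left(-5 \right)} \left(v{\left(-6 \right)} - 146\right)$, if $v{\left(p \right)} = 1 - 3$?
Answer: $-148$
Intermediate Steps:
$v{\left(p \right)} = -2$
$O{\left(G \right)} = 1$ ($O{\left(G \right)} = \frac{2 G}{2 G} = 2 G \frac{1}{2 G} = 1$)
$O{\left(-5 \right)} \left(v{\left(-6 \right)} - 146\right) = 1 \left(-2 - 146\right) = 1 \left(-148\right) = -148$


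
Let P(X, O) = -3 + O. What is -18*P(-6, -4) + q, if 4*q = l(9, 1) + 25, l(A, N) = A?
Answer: 269/2 ≈ 134.50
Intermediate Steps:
q = 17/2 (q = (9 + 25)/4 = (¼)*34 = 17/2 ≈ 8.5000)
-18*P(-6, -4) + q = -18*(-3 - 4) + 17/2 = -18*(-7) + 17/2 = 126 + 17/2 = 269/2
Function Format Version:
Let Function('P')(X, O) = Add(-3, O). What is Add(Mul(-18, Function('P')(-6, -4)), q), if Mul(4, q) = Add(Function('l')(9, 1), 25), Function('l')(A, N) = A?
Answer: Rational(269, 2) ≈ 134.50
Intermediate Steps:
q = Rational(17, 2) (q = Mul(Rational(1, 4), Add(9, 25)) = Mul(Rational(1, 4), 34) = Rational(17, 2) ≈ 8.5000)
Add(Mul(-18, Function('P')(-6, -4)), q) = Add(Mul(-18, Add(-3, -4)), Rational(17, 2)) = Add(Mul(-18, -7), Rational(17, 2)) = Add(126, Rational(17, 2)) = Rational(269, 2)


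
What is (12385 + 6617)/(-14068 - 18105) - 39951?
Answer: -1285362525/32173 ≈ -39952.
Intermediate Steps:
(12385 + 6617)/(-14068 - 18105) - 39951 = 19002/(-32173) - 39951 = 19002*(-1/32173) - 39951 = -19002/32173 - 39951 = -1285362525/32173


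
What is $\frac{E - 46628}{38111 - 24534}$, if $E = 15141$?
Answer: $- \frac{31487}{13577} \approx -2.3191$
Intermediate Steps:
$\frac{E - 46628}{38111 - 24534} = \frac{15141 - 46628}{38111 - 24534} = - \frac{31487}{13577}$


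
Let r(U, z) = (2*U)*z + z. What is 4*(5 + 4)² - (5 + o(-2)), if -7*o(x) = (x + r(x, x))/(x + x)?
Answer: 2232/7 ≈ 318.86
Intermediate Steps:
r(U, z) = z + 2*U*z (r(U, z) = 2*U*z + z = z + 2*U*z)
o(x) = -(x + x*(1 + 2*x))/(14*x) (o(x) = -(x + x*(1 + 2*x))/(7*(x + x)) = -(x + x*(1 + 2*x))/(7*(2*x)) = -(x + x*(1 + 2*x))*1/(2*x)/7 = -(x + x*(1 + 2*x))/(14*x))
4*(5 + 4)² - (5 + o(-2)) = 4*(5 + 4)² - (5 + (-⅐ - ⅐*(-2))) = 4*9² - (5 + (-⅐ + 2/7)) = 4*81 - (5 + ⅐) = 324 - 1*36/7 = 324 - 36/7 = 2232/7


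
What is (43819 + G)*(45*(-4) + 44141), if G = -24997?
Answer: 827433942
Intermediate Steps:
(43819 + G)*(45*(-4) + 44141) = (43819 - 24997)*(45*(-4) + 44141) = 18822*(-180 + 44141) = 18822*43961 = 827433942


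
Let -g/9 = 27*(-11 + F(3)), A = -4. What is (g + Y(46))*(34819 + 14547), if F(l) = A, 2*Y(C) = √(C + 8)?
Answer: 179939070 + 74049*√6 ≈ 1.8012e+8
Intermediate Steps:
Y(C) = √(8 + C)/2 (Y(C) = √(C + 8)/2 = √(8 + C)/2)
F(l) = -4
g = 3645 (g = -243*(-11 - 4) = -243*(-15) = -9*(-405) = 3645)
(g + Y(46))*(34819 + 14547) = (3645 + √(8 + 46)/2)*(34819 + 14547) = (3645 + √54/2)*49366 = (3645 + (3*√6)/2)*49366 = (3645 + 3*√6/2)*49366 = 179939070 + 74049*√6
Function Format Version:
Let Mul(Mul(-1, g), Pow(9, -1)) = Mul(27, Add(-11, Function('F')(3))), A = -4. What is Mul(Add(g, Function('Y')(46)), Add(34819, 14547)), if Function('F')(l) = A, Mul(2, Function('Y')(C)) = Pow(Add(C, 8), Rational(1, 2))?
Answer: Add(179939070, Mul(74049, Pow(6, Rational(1, 2)))) ≈ 1.8012e+8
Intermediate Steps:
Function('Y')(C) = Mul(Rational(1, 2), Pow(Add(8, C), Rational(1, 2))) (Function('Y')(C) = Mul(Rational(1, 2), Pow(Add(C, 8), Rational(1, 2))) = Mul(Rational(1, 2), Pow(Add(8, C), Rational(1, 2))))
Function('F')(l) = -4
g = 3645 (g = Mul(-9, Mul(27, Add(-11, -4))) = Mul(-9, Mul(27, -15)) = Mul(-9, -405) = 3645)
Mul(Add(g, Function('Y')(46)), Add(34819, 14547)) = Mul(Add(3645, Mul(Rational(1, 2), Pow(Add(8, 46), Rational(1, 2)))), Add(34819, 14547)) = Mul(Add(3645, Mul(Rational(1, 2), Pow(54, Rational(1, 2)))), 49366) = Mul(Add(3645, Mul(Rational(1, 2), Mul(3, Pow(6, Rational(1, 2))))), 49366) = Mul(Add(3645, Mul(Rational(3, 2), Pow(6, Rational(1, 2)))), 49366) = Add(179939070, Mul(74049, Pow(6, Rational(1, 2))))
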